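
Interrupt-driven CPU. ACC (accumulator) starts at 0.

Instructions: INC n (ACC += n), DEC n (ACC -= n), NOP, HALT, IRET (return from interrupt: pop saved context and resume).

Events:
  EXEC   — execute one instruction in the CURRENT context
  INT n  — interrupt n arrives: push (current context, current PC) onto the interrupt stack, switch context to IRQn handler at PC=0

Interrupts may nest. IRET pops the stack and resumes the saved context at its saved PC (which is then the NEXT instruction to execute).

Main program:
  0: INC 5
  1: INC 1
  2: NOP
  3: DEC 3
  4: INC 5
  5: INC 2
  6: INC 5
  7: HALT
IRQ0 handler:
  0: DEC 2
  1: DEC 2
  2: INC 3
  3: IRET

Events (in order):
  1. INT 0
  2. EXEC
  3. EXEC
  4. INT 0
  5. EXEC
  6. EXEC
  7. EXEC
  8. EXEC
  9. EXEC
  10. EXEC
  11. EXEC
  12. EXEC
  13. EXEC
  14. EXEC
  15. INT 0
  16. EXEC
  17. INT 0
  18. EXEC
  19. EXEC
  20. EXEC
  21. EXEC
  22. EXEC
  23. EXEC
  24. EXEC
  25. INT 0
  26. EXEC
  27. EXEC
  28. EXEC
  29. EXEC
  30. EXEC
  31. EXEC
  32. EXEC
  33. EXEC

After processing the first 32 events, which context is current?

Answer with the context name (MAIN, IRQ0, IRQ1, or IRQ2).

Event 1 (INT 0): INT 0 arrives: push (MAIN, PC=0), enter IRQ0 at PC=0 (depth now 1)
Event 2 (EXEC): [IRQ0] PC=0: DEC 2 -> ACC=-2
Event 3 (EXEC): [IRQ0] PC=1: DEC 2 -> ACC=-4
Event 4 (INT 0): INT 0 arrives: push (IRQ0, PC=2), enter IRQ0 at PC=0 (depth now 2)
Event 5 (EXEC): [IRQ0] PC=0: DEC 2 -> ACC=-6
Event 6 (EXEC): [IRQ0] PC=1: DEC 2 -> ACC=-8
Event 7 (EXEC): [IRQ0] PC=2: INC 3 -> ACC=-5
Event 8 (EXEC): [IRQ0] PC=3: IRET -> resume IRQ0 at PC=2 (depth now 1)
Event 9 (EXEC): [IRQ0] PC=2: INC 3 -> ACC=-2
Event 10 (EXEC): [IRQ0] PC=3: IRET -> resume MAIN at PC=0 (depth now 0)
Event 11 (EXEC): [MAIN] PC=0: INC 5 -> ACC=3
Event 12 (EXEC): [MAIN] PC=1: INC 1 -> ACC=4
Event 13 (EXEC): [MAIN] PC=2: NOP
Event 14 (EXEC): [MAIN] PC=3: DEC 3 -> ACC=1
Event 15 (INT 0): INT 0 arrives: push (MAIN, PC=4), enter IRQ0 at PC=0 (depth now 1)
Event 16 (EXEC): [IRQ0] PC=0: DEC 2 -> ACC=-1
Event 17 (INT 0): INT 0 arrives: push (IRQ0, PC=1), enter IRQ0 at PC=0 (depth now 2)
Event 18 (EXEC): [IRQ0] PC=0: DEC 2 -> ACC=-3
Event 19 (EXEC): [IRQ0] PC=1: DEC 2 -> ACC=-5
Event 20 (EXEC): [IRQ0] PC=2: INC 3 -> ACC=-2
Event 21 (EXEC): [IRQ0] PC=3: IRET -> resume IRQ0 at PC=1 (depth now 1)
Event 22 (EXEC): [IRQ0] PC=1: DEC 2 -> ACC=-4
Event 23 (EXEC): [IRQ0] PC=2: INC 3 -> ACC=-1
Event 24 (EXEC): [IRQ0] PC=3: IRET -> resume MAIN at PC=4 (depth now 0)
Event 25 (INT 0): INT 0 arrives: push (MAIN, PC=4), enter IRQ0 at PC=0 (depth now 1)
Event 26 (EXEC): [IRQ0] PC=0: DEC 2 -> ACC=-3
Event 27 (EXEC): [IRQ0] PC=1: DEC 2 -> ACC=-5
Event 28 (EXEC): [IRQ0] PC=2: INC 3 -> ACC=-2
Event 29 (EXEC): [IRQ0] PC=3: IRET -> resume MAIN at PC=4 (depth now 0)
Event 30 (EXEC): [MAIN] PC=4: INC 5 -> ACC=3
Event 31 (EXEC): [MAIN] PC=5: INC 2 -> ACC=5
Event 32 (EXEC): [MAIN] PC=6: INC 5 -> ACC=10

Answer: MAIN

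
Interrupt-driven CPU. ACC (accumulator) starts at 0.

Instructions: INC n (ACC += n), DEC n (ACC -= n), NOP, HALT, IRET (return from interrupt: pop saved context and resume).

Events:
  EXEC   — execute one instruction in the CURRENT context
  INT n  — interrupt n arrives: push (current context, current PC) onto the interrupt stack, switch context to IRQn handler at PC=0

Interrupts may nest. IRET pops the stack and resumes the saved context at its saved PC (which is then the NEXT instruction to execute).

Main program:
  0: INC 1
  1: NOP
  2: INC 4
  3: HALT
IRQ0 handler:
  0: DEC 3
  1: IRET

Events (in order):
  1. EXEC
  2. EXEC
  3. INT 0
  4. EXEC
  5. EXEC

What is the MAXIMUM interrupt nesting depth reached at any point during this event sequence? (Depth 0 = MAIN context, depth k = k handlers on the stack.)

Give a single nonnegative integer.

Event 1 (EXEC): [MAIN] PC=0: INC 1 -> ACC=1 [depth=0]
Event 2 (EXEC): [MAIN] PC=1: NOP [depth=0]
Event 3 (INT 0): INT 0 arrives: push (MAIN, PC=2), enter IRQ0 at PC=0 (depth now 1) [depth=1]
Event 4 (EXEC): [IRQ0] PC=0: DEC 3 -> ACC=-2 [depth=1]
Event 5 (EXEC): [IRQ0] PC=1: IRET -> resume MAIN at PC=2 (depth now 0) [depth=0]
Max depth observed: 1

Answer: 1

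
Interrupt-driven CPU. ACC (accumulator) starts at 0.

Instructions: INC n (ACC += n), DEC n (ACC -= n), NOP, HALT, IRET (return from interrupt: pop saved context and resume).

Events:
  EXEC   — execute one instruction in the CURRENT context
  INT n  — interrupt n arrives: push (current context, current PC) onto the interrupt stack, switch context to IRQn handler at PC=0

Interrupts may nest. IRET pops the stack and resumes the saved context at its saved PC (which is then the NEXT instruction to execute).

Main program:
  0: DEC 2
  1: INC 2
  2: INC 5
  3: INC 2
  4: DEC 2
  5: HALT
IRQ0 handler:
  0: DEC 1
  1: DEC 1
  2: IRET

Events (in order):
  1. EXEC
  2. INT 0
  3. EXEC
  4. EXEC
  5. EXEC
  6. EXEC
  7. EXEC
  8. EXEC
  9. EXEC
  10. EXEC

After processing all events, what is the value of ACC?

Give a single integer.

Event 1 (EXEC): [MAIN] PC=0: DEC 2 -> ACC=-2
Event 2 (INT 0): INT 0 arrives: push (MAIN, PC=1), enter IRQ0 at PC=0 (depth now 1)
Event 3 (EXEC): [IRQ0] PC=0: DEC 1 -> ACC=-3
Event 4 (EXEC): [IRQ0] PC=1: DEC 1 -> ACC=-4
Event 5 (EXEC): [IRQ0] PC=2: IRET -> resume MAIN at PC=1 (depth now 0)
Event 6 (EXEC): [MAIN] PC=1: INC 2 -> ACC=-2
Event 7 (EXEC): [MAIN] PC=2: INC 5 -> ACC=3
Event 8 (EXEC): [MAIN] PC=3: INC 2 -> ACC=5
Event 9 (EXEC): [MAIN] PC=4: DEC 2 -> ACC=3
Event 10 (EXEC): [MAIN] PC=5: HALT

Answer: 3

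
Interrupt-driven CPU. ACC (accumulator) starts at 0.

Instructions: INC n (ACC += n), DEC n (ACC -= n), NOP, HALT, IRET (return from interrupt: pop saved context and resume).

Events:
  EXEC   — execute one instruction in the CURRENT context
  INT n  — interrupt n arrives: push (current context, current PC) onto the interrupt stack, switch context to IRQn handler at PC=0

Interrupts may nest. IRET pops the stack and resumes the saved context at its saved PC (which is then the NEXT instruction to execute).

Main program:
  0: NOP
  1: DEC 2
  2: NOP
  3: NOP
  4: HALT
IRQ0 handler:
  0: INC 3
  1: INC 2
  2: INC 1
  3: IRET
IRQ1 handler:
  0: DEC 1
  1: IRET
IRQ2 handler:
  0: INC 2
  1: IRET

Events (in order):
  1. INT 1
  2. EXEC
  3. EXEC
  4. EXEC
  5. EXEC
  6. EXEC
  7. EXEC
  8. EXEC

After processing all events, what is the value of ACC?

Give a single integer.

Event 1 (INT 1): INT 1 arrives: push (MAIN, PC=0), enter IRQ1 at PC=0 (depth now 1)
Event 2 (EXEC): [IRQ1] PC=0: DEC 1 -> ACC=-1
Event 3 (EXEC): [IRQ1] PC=1: IRET -> resume MAIN at PC=0 (depth now 0)
Event 4 (EXEC): [MAIN] PC=0: NOP
Event 5 (EXEC): [MAIN] PC=1: DEC 2 -> ACC=-3
Event 6 (EXEC): [MAIN] PC=2: NOP
Event 7 (EXEC): [MAIN] PC=3: NOP
Event 8 (EXEC): [MAIN] PC=4: HALT

Answer: -3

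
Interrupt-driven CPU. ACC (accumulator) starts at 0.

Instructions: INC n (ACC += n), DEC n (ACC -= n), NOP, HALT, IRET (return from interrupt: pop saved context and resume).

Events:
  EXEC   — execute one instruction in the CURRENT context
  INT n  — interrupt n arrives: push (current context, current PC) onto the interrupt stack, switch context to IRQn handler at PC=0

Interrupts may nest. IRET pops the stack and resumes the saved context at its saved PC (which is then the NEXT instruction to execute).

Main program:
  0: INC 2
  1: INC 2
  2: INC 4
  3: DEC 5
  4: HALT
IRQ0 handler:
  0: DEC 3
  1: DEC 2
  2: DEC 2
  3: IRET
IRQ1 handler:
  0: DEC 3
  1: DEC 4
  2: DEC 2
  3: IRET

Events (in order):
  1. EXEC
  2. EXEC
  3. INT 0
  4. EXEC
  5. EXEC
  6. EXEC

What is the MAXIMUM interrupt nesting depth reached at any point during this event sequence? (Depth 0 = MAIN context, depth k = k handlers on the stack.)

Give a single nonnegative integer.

Event 1 (EXEC): [MAIN] PC=0: INC 2 -> ACC=2 [depth=0]
Event 2 (EXEC): [MAIN] PC=1: INC 2 -> ACC=4 [depth=0]
Event 3 (INT 0): INT 0 arrives: push (MAIN, PC=2), enter IRQ0 at PC=0 (depth now 1) [depth=1]
Event 4 (EXEC): [IRQ0] PC=0: DEC 3 -> ACC=1 [depth=1]
Event 5 (EXEC): [IRQ0] PC=1: DEC 2 -> ACC=-1 [depth=1]
Event 6 (EXEC): [IRQ0] PC=2: DEC 2 -> ACC=-3 [depth=1]
Max depth observed: 1

Answer: 1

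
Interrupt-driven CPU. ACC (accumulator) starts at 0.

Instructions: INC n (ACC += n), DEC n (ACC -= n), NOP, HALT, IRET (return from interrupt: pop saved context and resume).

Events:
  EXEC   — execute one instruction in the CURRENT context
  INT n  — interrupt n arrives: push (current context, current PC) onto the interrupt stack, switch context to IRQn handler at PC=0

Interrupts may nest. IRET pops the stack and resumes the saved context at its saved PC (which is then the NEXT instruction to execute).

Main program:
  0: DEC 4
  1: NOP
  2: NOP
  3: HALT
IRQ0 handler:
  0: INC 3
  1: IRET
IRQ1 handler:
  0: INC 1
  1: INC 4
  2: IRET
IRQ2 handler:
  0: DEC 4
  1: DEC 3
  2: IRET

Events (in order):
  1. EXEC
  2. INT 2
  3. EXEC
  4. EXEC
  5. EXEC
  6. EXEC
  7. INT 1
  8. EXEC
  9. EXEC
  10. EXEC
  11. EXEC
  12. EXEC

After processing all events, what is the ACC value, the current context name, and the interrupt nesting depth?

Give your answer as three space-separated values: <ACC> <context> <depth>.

Answer: -6 MAIN 0

Derivation:
Event 1 (EXEC): [MAIN] PC=0: DEC 4 -> ACC=-4
Event 2 (INT 2): INT 2 arrives: push (MAIN, PC=1), enter IRQ2 at PC=0 (depth now 1)
Event 3 (EXEC): [IRQ2] PC=0: DEC 4 -> ACC=-8
Event 4 (EXEC): [IRQ2] PC=1: DEC 3 -> ACC=-11
Event 5 (EXEC): [IRQ2] PC=2: IRET -> resume MAIN at PC=1 (depth now 0)
Event 6 (EXEC): [MAIN] PC=1: NOP
Event 7 (INT 1): INT 1 arrives: push (MAIN, PC=2), enter IRQ1 at PC=0 (depth now 1)
Event 8 (EXEC): [IRQ1] PC=0: INC 1 -> ACC=-10
Event 9 (EXEC): [IRQ1] PC=1: INC 4 -> ACC=-6
Event 10 (EXEC): [IRQ1] PC=2: IRET -> resume MAIN at PC=2 (depth now 0)
Event 11 (EXEC): [MAIN] PC=2: NOP
Event 12 (EXEC): [MAIN] PC=3: HALT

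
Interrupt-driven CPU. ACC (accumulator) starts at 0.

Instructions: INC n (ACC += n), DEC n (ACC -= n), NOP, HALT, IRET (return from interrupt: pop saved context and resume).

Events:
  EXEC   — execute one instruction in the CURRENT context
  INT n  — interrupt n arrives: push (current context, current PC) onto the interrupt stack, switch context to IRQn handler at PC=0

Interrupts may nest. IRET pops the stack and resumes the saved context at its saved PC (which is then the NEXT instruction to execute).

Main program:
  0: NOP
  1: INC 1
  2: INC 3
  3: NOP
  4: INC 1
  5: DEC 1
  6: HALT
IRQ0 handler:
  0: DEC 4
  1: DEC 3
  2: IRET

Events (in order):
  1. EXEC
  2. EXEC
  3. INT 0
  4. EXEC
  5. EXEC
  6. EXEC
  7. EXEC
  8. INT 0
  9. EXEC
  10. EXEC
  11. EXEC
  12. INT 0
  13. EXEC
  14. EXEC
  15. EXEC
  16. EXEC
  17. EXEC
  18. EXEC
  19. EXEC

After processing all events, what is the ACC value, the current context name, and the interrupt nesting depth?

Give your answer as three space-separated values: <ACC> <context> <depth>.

Answer: -17 MAIN 0

Derivation:
Event 1 (EXEC): [MAIN] PC=0: NOP
Event 2 (EXEC): [MAIN] PC=1: INC 1 -> ACC=1
Event 3 (INT 0): INT 0 arrives: push (MAIN, PC=2), enter IRQ0 at PC=0 (depth now 1)
Event 4 (EXEC): [IRQ0] PC=0: DEC 4 -> ACC=-3
Event 5 (EXEC): [IRQ0] PC=1: DEC 3 -> ACC=-6
Event 6 (EXEC): [IRQ0] PC=2: IRET -> resume MAIN at PC=2 (depth now 0)
Event 7 (EXEC): [MAIN] PC=2: INC 3 -> ACC=-3
Event 8 (INT 0): INT 0 arrives: push (MAIN, PC=3), enter IRQ0 at PC=0 (depth now 1)
Event 9 (EXEC): [IRQ0] PC=0: DEC 4 -> ACC=-7
Event 10 (EXEC): [IRQ0] PC=1: DEC 3 -> ACC=-10
Event 11 (EXEC): [IRQ0] PC=2: IRET -> resume MAIN at PC=3 (depth now 0)
Event 12 (INT 0): INT 0 arrives: push (MAIN, PC=3), enter IRQ0 at PC=0 (depth now 1)
Event 13 (EXEC): [IRQ0] PC=0: DEC 4 -> ACC=-14
Event 14 (EXEC): [IRQ0] PC=1: DEC 3 -> ACC=-17
Event 15 (EXEC): [IRQ0] PC=2: IRET -> resume MAIN at PC=3 (depth now 0)
Event 16 (EXEC): [MAIN] PC=3: NOP
Event 17 (EXEC): [MAIN] PC=4: INC 1 -> ACC=-16
Event 18 (EXEC): [MAIN] PC=5: DEC 1 -> ACC=-17
Event 19 (EXEC): [MAIN] PC=6: HALT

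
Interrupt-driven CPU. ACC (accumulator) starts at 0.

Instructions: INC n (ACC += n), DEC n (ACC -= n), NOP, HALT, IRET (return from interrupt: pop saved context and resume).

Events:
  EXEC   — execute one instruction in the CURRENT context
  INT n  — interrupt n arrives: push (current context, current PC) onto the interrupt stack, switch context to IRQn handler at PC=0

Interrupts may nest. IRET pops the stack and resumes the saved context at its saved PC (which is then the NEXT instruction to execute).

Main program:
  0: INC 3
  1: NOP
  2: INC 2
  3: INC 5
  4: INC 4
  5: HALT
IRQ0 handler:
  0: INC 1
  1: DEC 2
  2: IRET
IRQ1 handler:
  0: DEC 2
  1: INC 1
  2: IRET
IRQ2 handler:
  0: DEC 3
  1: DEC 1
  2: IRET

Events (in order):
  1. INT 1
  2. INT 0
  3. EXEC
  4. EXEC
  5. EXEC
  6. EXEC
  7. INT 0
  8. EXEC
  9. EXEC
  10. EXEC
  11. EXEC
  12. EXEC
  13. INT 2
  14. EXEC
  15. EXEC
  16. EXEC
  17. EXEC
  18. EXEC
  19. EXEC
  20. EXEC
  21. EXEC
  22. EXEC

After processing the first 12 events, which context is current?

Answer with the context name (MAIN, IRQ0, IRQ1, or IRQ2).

Event 1 (INT 1): INT 1 arrives: push (MAIN, PC=0), enter IRQ1 at PC=0 (depth now 1)
Event 2 (INT 0): INT 0 arrives: push (IRQ1, PC=0), enter IRQ0 at PC=0 (depth now 2)
Event 3 (EXEC): [IRQ0] PC=0: INC 1 -> ACC=1
Event 4 (EXEC): [IRQ0] PC=1: DEC 2 -> ACC=-1
Event 5 (EXEC): [IRQ0] PC=2: IRET -> resume IRQ1 at PC=0 (depth now 1)
Event 6 (EXEC): [IRQ1] PC=0: DEC 2 -> ACC=-3
Event 7 (INT 0): INT 0 arrives: push (IRQ1, PC=1), enter IRQ0 at PC=0 (depth now 2)
Event 8 (EXEC): [IRQ0] PC=0: INC 1 -> ACC=-2
Event 9 (EXEC): [IRQ0] PC=1: DEC 2 -> ACC=-4
Event 10 (EXEC): [IRQ0] PC=2: IRET -> resume IRQ1 at PC=1 (depth now 1)
Event 11 (EXEC): [IRQ1] PC=1: INC 1 -> ACC=-3
Event 12 (EXEC): [IRQ1] PC=2: IRET -> resume MAIN at PC=0 (depth now 0)

Answer: MAIN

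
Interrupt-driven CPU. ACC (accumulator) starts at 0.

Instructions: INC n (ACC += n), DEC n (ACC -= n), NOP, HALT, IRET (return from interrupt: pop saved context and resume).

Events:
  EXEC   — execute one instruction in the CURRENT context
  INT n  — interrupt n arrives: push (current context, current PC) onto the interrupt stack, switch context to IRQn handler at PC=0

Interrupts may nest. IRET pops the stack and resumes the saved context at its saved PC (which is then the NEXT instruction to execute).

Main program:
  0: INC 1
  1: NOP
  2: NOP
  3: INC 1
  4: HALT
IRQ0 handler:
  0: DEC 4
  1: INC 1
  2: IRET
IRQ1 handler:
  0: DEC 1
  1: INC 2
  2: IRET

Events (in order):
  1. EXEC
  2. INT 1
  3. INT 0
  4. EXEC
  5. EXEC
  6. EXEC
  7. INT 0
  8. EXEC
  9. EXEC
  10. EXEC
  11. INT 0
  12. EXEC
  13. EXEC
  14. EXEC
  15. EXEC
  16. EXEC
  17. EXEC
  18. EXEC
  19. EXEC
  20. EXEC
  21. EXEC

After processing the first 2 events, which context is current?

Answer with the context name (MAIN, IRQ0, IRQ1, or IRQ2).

Event 1 (EXEC): [MAIN] PC=0: INC 1 -> ACC=1
Event 2 (INT 1): INT 1 arrives: push (MAIN, PC=1), enter IRQ1 at PC=0 (depth now 1)

Answer: IRQ1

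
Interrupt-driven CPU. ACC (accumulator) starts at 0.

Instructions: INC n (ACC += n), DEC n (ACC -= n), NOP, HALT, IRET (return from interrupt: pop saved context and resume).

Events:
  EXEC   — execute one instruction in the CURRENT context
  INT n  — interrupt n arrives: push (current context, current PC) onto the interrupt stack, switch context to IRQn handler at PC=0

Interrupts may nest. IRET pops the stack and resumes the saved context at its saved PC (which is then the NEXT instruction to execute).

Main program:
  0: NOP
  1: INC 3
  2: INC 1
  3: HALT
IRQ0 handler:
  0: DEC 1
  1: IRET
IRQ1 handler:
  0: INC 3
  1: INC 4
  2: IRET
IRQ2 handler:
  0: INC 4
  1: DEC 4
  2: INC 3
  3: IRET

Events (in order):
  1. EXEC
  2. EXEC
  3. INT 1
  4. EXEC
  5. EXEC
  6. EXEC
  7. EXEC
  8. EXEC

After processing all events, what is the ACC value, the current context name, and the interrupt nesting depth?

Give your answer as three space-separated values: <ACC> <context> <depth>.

Answer: 11 MAIN 0

Derivation:
Event 1 (EXEC): [MAIN] PC=0: NOP
Event 2 (EXEC): [MAIN] PC=1: INC 3 -> ACC=3
Event 3 (INT 1): INT 1 arrives: push (MAIN, PC=2), enter IRQ1 at PC=0 (depth now 1)
Event 4 (EXEC): [IRQ1] PC=0: INC 3 -> ACC=6
Event 5 (EXEC): [IRQ1] PC=1: INC 4 -> ACC=10
Event 6 (EXEC): [IRQ1] PC=2: IRET -> resume MAIN at PC=2 (depth now 0)
Event 7 (EXEC): [MAIN] PC=2: INC 1 -> ACC=11
Event 8 (EXEC): [MAIN] PC=3: HALT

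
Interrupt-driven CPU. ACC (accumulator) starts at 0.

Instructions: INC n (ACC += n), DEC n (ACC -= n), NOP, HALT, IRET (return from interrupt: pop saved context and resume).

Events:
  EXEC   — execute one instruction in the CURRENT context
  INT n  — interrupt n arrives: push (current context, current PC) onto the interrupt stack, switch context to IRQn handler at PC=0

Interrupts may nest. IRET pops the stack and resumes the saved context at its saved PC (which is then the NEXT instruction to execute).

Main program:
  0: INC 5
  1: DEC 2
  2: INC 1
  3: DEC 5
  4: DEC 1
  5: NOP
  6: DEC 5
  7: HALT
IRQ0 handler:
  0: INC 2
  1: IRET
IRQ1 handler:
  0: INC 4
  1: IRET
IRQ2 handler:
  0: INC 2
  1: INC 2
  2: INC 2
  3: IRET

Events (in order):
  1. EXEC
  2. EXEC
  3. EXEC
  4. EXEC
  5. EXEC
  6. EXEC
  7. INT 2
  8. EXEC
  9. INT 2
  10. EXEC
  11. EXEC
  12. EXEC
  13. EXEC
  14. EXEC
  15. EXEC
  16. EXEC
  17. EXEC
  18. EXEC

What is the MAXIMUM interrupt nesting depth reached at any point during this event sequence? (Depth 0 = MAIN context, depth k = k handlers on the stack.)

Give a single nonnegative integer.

Answer: 2

Derivation:
Event 1 (EXEC): [MAIN] PC=0: INC 5 -> ACC=5 [depth=0]
Event 2 (EXEC): [MAIN] PC=1: DEC 2 -> ACC=3 [depth=0]
Event 3 (EXEC): [MAIN] PC=2: INC 1 -> ACC=4 [depth=0]
Event 4 (EXEC): [MAIN] PC=3: DEC 5 -> ACC=-1 [depth=0]
Event 5 (EXEC): [MAIN] PC=4: DEC 1 -> ACC=-2 [depth=0]
Event 6 (EXEC): [MAIN] PC=5: NOP [depth=0]
Event 7 (INT 2): INT 2 arrives: push (MAIN, PC=6), enter IRQ2 at PC=0 (depth now 1) [depth=1]
Event 8 (EXEC): [IRQ2] PC=0: INC 2 -> ACC=0 [depth=1]
Event 9 (INT 2): INT 2 arrives: push (IRQ2, PC=1), enter IRQ2 at PC=0 (depth now 2) [depth=2]
Event 10 (EXEC): [IRQ2] PC=0: INC 2 -> ACC=2 [depth=2]
Event 11 (EXEC): [IRQ2] PC=1: INC 2 -> ACC=4 [depth=2]
Event 12 (EXEC): [IRQ2] PC=2: INC 2 -> ACC=6 [depth=2]
Event 13 (EXEC): [IRQ2] PC=3: IRET -> resume IRQ2 at PC=1 (depth now 1) [depth=1]
Event 14 (EXEC): [IRQ2] PC=1: INC 2 -> ACC=8 [depth=1]
Event 15 (EXEC): [IRQ2] PC=2: INC 2 -> ACC=10 [depth=1]
Event 16 (EXEC): [IRQ2] PC=3: IRET -> resume MAIN at PC=6 (depth now 0) [depth=0]
Event 17 (EXEC): [MAIN] PC=6: DEC 5 -> ACC=5 [depth=0]
Event 18 (EXEC): [MAIN] PC=7: HALT [depth=0]
Max depth observed: 2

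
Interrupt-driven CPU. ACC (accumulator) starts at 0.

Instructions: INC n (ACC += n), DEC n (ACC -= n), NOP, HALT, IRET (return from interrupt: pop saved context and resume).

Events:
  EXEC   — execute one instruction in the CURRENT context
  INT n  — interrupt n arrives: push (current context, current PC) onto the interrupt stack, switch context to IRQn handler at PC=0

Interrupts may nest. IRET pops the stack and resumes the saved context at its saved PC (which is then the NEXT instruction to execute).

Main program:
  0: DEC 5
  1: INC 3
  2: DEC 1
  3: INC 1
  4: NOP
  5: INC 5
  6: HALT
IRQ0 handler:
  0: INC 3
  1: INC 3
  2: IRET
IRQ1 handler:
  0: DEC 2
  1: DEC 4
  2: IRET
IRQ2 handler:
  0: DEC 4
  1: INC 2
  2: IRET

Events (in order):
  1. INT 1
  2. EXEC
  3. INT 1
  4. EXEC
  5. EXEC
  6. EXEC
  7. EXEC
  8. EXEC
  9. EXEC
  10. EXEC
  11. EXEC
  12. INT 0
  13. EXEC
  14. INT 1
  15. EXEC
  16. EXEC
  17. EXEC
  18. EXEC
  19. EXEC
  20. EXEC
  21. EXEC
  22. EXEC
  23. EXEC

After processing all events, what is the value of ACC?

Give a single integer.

Event 1 (INT 1): INT 1 arrives: push (MAIN, PC=0), enter IRQ1 at PC=0 (depth now 1)
Event 2 (EXEC): [IRQ1] PC=0: DEC 2 -> ACC=-2
Event 3 (INT 1): INT 1 arrives: push (IRQ1, PC=1), enter IRQ1 at PC=0 (depth now 2)
Event 4 (EXEC): [IRQ1] PC=0: DEC 2 -> ACC=-4
Event 5 (EXEC): [IRQ1] PC=1: DEC 4 -> ACC=-8
Event 6 (EXEC): [IRQ1] PC=2: IRET -> resume IRQ1 at PC=1 (depth now 1)
Event 7 (EXEC): [IRQ1] PC=1: DEC 4 -> ACC=-12
Event 8 (EXEC): [IRQ1] PC=2: IRET -> resume MAIN at PC=0 (depth now 0)
Event 9 (EXEC): [MAIN] PC=0: DEC 5 -> ACC=-17
Event 10 (EXEC): [MAIN] PC=1: INC 3 -> ACC=-14
Event 11 (EXEC): [MAIN] PC=2: DEC 1 -> ACC=-15
Event 12 (INT 0): INT 0 arrives: push (MAIN, PC=3), enter IRQ0 at PC=0 (depth now 1)
Event 13 (EXEC): [IRQ0] PC=0: INC 3 -> ACC=-12
Event 14 (INT 1): INT 1 arrives: push (IRQ0, PC=1), enter IRQ1 at PC=0 (depth now 2)
Event 15 (EXEC): [IRQ1] PC=0: DEC 2 -> ACC=-14
Event 16 (EXEC): [IRQ1] PC=1: DEC 4 -> ACC=-18
Event 17 (EXEC): [IRQ1] PC=2: IRET -> resume IRQ0 at PC=1 (depth now 1)
Event 18 (EXEC): [IRQ0] PC=1: INC 3 -> ACC=-15
Event 19 (EXEC): [IRQ0] PC=2: IRET -> resume MAIN at PC=3 (depth now 0)
Event 20 (EXEC): [MAIN] PC=3: INC 1 -> ACC=-14
Event 21 (EXEC): [MAIN] PC=4: NOP
Event 22 (EXEC): [MAIN] PC=5: INC 5 -> ACC=-9
Event 23 (EXEC): [MAIN] PC=6: HALT

Answer: -9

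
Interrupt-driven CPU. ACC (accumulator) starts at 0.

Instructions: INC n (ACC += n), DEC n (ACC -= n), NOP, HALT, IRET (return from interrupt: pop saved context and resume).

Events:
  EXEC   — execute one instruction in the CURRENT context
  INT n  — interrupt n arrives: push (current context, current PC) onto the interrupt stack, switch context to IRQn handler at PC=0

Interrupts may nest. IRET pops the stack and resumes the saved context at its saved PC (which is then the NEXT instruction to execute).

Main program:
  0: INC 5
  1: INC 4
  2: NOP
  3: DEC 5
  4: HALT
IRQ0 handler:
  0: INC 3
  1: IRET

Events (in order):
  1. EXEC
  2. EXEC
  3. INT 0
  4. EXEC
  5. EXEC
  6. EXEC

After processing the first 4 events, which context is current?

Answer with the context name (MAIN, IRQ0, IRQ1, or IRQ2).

Answer: IRQ0

Derivation:
Event 1 (EXEC): [MAIN] PC=0: INC 5 -> ACC=5
Event 2 (EXEC): [MAIN] PC=1: INC 4 -> ACC=9
Event 3 (INT 0): INT 0 arrives: push (MAIN, PC=2), enter IRQ0 at PC=0 (depth now 1)
Event 4 (EXEC): [IRQ0] PC=0: INC 3 -> ACC=12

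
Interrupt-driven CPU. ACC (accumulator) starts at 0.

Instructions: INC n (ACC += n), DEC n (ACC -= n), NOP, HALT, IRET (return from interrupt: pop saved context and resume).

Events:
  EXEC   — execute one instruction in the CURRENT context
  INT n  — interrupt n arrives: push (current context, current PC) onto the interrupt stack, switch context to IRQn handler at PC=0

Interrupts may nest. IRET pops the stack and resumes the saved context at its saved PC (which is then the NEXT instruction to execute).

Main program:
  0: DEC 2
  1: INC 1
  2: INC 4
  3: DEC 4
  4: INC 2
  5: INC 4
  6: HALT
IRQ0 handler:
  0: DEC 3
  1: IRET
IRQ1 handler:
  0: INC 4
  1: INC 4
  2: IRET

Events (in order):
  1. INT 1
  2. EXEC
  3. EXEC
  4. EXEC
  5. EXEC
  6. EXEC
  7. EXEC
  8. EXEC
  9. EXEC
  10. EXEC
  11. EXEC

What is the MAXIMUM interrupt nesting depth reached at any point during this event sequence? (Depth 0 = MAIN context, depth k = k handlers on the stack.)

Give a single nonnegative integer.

Event 1 (INT 1): INT 1 arrives: push (MAIN, PC=0), enter IRQ1 at PC=0 (depth now 1) [depth=1]
Event 2 (EXEC): [IRQ1] PC=0: INC 4 -> ACC=4 [depth=1]
Event 3 (EXEC): [IRQ1] PC=1: INC 4 -> ACC=8 [depth=1]
Event 4 (EXEC): [IRQ1] PC=2: IRET -> resume MAIN at PC=0 (depth now 0) [depth=0]
Event 5 (EXEC): [MAIN] PC=0: DEC 2 -> ACC=6 [depth=0]
Event 6 (EXEC): [MAIN] PC=1: INC 1 -> ACC=7 [depth=0]
Event 7 (EXEC): [MAIN] PC=2: INC 4 -> ACC=11 [depth=0]
Event 8 (EXEC): [MAIN] PC=3: DEC 4 -> ACC=7 [depth=0]
Event 9 (EXEC): [MAIN] PC=4: INC 2 -> ACC=9 [depth=0]
Event 10 (EXEC): [MAIN] PC=5: INC 4 -> ACC=13 [depth=0]
Event 11 (EXEC): [MAIN] PC=6: HALT [depth=0]
Max depth observed: 1

Answer: 1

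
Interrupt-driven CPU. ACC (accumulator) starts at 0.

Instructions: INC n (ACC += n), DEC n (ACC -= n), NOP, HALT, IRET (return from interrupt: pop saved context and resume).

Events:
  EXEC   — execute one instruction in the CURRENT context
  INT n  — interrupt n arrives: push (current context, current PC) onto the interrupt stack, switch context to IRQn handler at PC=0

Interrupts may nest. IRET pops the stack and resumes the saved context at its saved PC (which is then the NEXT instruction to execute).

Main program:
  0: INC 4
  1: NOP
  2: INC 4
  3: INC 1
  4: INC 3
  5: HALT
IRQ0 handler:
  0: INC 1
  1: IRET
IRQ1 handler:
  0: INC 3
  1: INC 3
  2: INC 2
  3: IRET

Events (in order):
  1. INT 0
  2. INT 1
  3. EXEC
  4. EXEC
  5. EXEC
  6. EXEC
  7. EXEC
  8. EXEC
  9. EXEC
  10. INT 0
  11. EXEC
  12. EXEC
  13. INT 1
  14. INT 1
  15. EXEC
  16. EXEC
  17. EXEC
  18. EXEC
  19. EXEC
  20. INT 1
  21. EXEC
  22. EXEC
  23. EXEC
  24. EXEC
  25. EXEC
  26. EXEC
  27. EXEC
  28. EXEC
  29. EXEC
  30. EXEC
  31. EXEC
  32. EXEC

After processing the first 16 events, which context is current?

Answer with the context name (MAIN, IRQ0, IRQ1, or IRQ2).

Answer: IRQ1

Derivation:
Event 1 (INT 0): INT 0 arrives: push (MAIN, PC=0), enter IRQ0 at PC=0 (depth now 1)
Event 2 (INT 1): INT 1 arrives: push (IRQ0, PC=0), enter IRQ1 at PC=0 (depth now 2)
Event 3 (EXEC): [IRQ1] PC=0: INC 3 -> ACC=3
Event 4 (EXEC): [IRQ1] PC=1: INC 3 -> ACC=6
Event 5 (EXEC): [IRQ1] PC=2: INC 2 -> ACC=8
Event 6 (EXEC): [IRQ1] PC=3: IRET -> resume IRQ0 at PC=0 (depth now 1)
Event 7 (EXEC): [IRQ0] PC=0: INC 1 -> ACC=9
Event 8 (EXEC): [IRQ0] PC=1: IRET -> resume MAIN at PC=0 (depth now 0)
Event 9 (EXEC): [MAIN] PC=0: INC 4 -> ACC=13
Event 10 (INT 0): INT 0 arrives: push (MAIN, PC=1), enter IRQ0 at PC=0 (depth now 1)
Event 11 (EXEC): [IRQ0] PC=0: INC 1 -> ACC=14
Event 12 (EXEC): [IRQ0] PC=1: IRET -> resume MAIN at PC=1 (depth now 0)
Event 13 (INT 1): INT 1 arrives: push (MAIN, PC=1), enter IRQ1 at PC=0 (depth now 1)
Event 14 (INT 1): INT 1 arrives: push (IRQ1, PC=0), enter IRQ1 at PC=0 (depth now 2)
Event 15 (EXEC): [IRQ1] PC=0: INC 3 -> ACC=17
Event 16 (EXEC): [IRQ1] PC=1: INC 3 -> ACC=20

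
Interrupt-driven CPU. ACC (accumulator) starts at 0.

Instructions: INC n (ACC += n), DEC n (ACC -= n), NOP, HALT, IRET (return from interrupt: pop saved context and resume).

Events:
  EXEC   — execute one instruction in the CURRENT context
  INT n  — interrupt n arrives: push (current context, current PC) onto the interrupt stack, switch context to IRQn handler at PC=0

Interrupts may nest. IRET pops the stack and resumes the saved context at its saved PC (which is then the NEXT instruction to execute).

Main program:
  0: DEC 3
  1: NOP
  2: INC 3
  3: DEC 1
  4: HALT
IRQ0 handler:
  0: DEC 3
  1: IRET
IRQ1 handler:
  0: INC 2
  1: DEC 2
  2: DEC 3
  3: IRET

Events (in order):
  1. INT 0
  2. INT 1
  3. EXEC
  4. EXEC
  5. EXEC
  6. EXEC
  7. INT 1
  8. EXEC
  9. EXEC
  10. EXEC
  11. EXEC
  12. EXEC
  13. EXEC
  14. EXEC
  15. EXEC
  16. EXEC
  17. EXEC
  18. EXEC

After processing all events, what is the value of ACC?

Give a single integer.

Event 1 (INT 0): INT 0 arrives: push (MAIN, PC=0), enter IRQ0 at PC=0 (depth now 1)
Event 2 (INT 1): INT 1 arrives: push (IRQ0, PC=0), enter IRQ1 at PC=0 (depth now 2)
Event 3 (EXEC): [IRQ1] PC=0: INC 2 -> ACC=2
Event 4 (EXEC): [IRQ1] PC=1: DEC 2 -> ACC=0
Event 5 (EXEC): [IRQ1] PC=2: DEC 3 -> ACC=-3
Event 6 (EXEC): [IRQ1] PC=3: IRET -> resume IRQ0 at PC=0 (depth now 1)
Event 7 (INT 1): INT 1 arrives: push (IRQ0, PC=0), enter IRQ1 at PC=0 (depth now 2)
Event 8 (EXEC): [IRQ1] PC=0: INC 2 -> ACC=-1
Event 9 (EXEC): [IRQ1] PC=1: DEC 2 -> ACC=-3
Event 10 (EXEC): [IRQ1] PC=2: DEC 3 -> ACC=-6
Event 11 (EXEC): [IRQ1] PC=3: IRET -> resume IRQ0 at PC=0 (depth now 1)
Event 12 (EXEC): [IRQ0] PC=0: DEC 3 -> ACC=-9
Event 13 (EXEC): [IRQ0] PC=1: IRET -> resume MAIN at PC=0 (depth now 0)
Event 14 (EXEC): [MAIN] PC=0: DEC 3 -> ACC=-12
Event 15 (EXEC): [MAIN] PC=1: NOP
Event 16 (EXEC): [MAIN] PC=2: INC 3 -> ACC=-9
Event 17 (EXEC): [MAIN] PC=3: DEC 1 -> ACC=-10
Event 18 (EXEC): [MAIN] PC=4: HALT

Answer: -10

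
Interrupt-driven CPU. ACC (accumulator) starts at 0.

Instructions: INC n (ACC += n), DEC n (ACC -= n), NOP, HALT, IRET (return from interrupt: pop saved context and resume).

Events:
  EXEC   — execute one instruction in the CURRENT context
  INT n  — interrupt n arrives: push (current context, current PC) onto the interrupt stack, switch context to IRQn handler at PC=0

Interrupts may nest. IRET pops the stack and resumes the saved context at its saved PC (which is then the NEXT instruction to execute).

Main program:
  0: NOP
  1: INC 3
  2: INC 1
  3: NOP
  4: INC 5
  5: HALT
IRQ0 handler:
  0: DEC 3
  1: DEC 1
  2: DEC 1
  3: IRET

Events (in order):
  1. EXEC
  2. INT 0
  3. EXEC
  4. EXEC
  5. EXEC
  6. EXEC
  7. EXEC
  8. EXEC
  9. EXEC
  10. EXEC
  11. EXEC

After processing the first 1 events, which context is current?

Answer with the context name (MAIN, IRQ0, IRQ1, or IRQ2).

Event 1 (EXEC): [MAIN] PC=0: NOP

Answer: MAIN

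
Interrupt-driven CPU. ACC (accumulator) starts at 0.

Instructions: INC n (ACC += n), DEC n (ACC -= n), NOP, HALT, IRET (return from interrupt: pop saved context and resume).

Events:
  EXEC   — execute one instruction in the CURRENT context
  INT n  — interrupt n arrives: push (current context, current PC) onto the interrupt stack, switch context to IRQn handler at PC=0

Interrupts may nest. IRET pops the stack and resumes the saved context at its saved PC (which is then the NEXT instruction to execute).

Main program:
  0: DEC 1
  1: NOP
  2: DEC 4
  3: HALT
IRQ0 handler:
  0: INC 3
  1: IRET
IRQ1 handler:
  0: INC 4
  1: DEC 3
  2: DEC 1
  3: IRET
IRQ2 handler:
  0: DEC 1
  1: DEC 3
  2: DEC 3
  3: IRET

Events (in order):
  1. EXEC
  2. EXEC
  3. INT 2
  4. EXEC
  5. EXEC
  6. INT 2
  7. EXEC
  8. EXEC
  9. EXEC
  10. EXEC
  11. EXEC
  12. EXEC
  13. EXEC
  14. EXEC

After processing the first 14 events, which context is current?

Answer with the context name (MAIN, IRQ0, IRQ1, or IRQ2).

Answer: MAIN

Derivation:
Event 1 (EXEC): [MAIN] PC=0: DEC 1 -> ACC=-1
Event 2 (EXEC): [MAIN] PC=1: NOP
Event 3 (INT 2): INT 2 arrives: push (MAIN, PC=2), enter IRQ2 at PC=0 (depth now 1)
Event 4 (EXEC): [IRQ2] PC=0: DEC 1 -> ACC=-2
Event 5 (EXEC): [IRQ2] PC=1: DEC 3 -> ACC=-5
Event 6 (INT 2): INT 2 arrives: push (IRQ2, PC=2), enter IRQ2 at PC=0 (depth now 2)
Event 7 (EXEC): [IRQ2] PC=0: DEC 1 -> ACC=-6
Event 8 (EXEC): [IRQ2] PC=1: DEC 3 -> ACC=-9
Event 9 (EXEC): [IRQ2] PC=2: DEC 3 -> ACC=-12
Event 10 (EXEC): [IRQ2] PC=3: IRET -> resume IRQ2 at PC=2 (depth now 1)
Event 11 (EXEC): [IRQ2] PC=2: DEC 3 -> ACC=-15
Event 12 (EXEC): [IRQ2] PC=3: IRET -> resume MAIN at PC=2 (depth now 0)
Event 13 (EXEC): [MAIN] PC=2: DEC 4 -> ACC=-19
Event 14 (EXEC): [MAIN] PC=3: HALT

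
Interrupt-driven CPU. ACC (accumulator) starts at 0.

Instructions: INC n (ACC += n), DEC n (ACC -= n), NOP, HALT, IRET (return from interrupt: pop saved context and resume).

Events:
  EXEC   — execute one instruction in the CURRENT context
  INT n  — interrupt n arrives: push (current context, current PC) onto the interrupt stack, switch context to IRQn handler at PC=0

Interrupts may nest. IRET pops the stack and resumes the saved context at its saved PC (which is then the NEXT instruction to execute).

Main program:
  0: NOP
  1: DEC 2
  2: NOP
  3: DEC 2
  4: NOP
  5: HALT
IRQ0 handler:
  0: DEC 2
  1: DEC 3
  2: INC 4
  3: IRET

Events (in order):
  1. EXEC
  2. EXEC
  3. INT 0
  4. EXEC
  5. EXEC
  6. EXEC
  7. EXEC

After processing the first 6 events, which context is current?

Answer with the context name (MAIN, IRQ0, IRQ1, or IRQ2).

Answer: IRQ0

Derivation:
Event 1 (EXEC): [MAIN] PC=0: NOP
Event 2 (EXEC): [MAIN] PC=1: DEC 2 -> ACC=-2
Event 3 (INT 0): INT 0 arrives: push (MAIN, PC=2), enter IRQ0 at PC=0 (depth now 1)
Event 4 (EXEC): [IRQ0] PC=0: DEC 2 -> ACC=-4
Event 5 (EXEC): [IRQ0] PC=1: DEC 3 -> ACC=-7
Event 6 (EXEC): [IRQ0] PC=2: INC 4 -> ACC=-3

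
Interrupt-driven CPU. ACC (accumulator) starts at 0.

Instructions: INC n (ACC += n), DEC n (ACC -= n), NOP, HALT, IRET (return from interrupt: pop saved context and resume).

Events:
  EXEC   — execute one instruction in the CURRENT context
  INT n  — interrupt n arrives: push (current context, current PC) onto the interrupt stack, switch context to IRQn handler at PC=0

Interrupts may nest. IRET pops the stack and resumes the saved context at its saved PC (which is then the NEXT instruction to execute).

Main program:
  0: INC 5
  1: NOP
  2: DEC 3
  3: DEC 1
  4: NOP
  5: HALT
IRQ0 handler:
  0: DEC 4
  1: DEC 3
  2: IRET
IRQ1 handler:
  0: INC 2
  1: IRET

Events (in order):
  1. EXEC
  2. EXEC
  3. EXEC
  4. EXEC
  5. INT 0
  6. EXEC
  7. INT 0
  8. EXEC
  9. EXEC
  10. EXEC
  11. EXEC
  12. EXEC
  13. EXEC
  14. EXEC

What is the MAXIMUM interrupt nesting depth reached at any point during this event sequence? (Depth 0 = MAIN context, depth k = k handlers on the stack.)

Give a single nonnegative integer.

Answer: 2

Derivation:
Event 1 (EXEC): [MAIN] PC=0: INC 5 -> ACC=5 [depth=0]
Event 2 (EXEC): [MAIN] PC=1: NOP [depth=0]
Event 3 (EXEC): [MAIN] PC=2: DEC 3 -> ACC=2 [depth=0]
Event 4 (EXEC): [MAIN] PC=3: DEC 1 -> ACC=1 [depth=0]
Event 5 (INT 0): INT 0 arrives: push (MAIN, PC=4), enter IRQ0 at PC=0 (depth now 1) [depth=1]
Event 6 (EXEC): [IRQ0] PC=0: DEC 4 -> ACC=-3 [depth=1]
Event 7 (INT 0): INT 0 arrives: push (IRQ0, PC=1), enter IRQ0 at PC=0 (depth now 2) [depth=2]
Event 8 (EXEC): [IRQ0] PC=0: DEC 4 -> ACC=-7 [depth=2]
Event 9 (EXEC): [IRQ0] PC=1: DEC 3 -> ACC=-10 [depth=2]
Event 10 (EXEC): [IRQ0] PC=2: IRET -> resume IRQ0 at PC=1 (depth now 1) [depth=1]
Event 11 (EXEC): [IRQ0] PC=1: DEC 3 -> ACC=-13 [depth=1]
Event 12 (EXEC): [IRQ0] PC=2: IRET -> resume MAIN at PC=4 (depth now 0) [depth=0]
Event 13 (EXEC): [MAIN] PC=4: NOP [depth=0]
Event 14 (EXEC): [MAIN] PC=5: HALT [depth=0]
Max depth observed: 2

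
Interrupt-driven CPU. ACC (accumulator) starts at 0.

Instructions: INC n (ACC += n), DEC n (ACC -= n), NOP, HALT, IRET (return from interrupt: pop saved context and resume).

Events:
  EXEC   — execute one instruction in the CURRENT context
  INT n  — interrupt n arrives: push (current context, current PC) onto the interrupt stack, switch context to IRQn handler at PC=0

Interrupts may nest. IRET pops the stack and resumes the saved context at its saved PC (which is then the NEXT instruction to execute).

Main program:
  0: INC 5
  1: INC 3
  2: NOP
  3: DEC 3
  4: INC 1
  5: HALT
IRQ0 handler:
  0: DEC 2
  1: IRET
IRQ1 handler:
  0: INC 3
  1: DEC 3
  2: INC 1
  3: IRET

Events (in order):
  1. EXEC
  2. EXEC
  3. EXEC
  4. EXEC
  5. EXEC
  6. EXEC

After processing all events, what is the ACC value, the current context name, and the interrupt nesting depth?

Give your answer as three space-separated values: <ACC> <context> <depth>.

Answer: 6 MAIN 0

Derivation:
Event 1 (EXEC): [MAIN] PC=0: INC 5 -> ACC=5
Event 2 (EXEC): [MAIN] PC=1: INC 3 -> ACC=8
Event 3 (EXEC): [MAIN] PC=2: NOP
Event 4 (EXEC): [MAIN] PC=3: DEC 3 -> ACC=5
Event 5 (EXEC): [MAIN] PC=4: INC 1 -> ACC=6
Event 6 (EXEC): [MAIN] PC=5: HALT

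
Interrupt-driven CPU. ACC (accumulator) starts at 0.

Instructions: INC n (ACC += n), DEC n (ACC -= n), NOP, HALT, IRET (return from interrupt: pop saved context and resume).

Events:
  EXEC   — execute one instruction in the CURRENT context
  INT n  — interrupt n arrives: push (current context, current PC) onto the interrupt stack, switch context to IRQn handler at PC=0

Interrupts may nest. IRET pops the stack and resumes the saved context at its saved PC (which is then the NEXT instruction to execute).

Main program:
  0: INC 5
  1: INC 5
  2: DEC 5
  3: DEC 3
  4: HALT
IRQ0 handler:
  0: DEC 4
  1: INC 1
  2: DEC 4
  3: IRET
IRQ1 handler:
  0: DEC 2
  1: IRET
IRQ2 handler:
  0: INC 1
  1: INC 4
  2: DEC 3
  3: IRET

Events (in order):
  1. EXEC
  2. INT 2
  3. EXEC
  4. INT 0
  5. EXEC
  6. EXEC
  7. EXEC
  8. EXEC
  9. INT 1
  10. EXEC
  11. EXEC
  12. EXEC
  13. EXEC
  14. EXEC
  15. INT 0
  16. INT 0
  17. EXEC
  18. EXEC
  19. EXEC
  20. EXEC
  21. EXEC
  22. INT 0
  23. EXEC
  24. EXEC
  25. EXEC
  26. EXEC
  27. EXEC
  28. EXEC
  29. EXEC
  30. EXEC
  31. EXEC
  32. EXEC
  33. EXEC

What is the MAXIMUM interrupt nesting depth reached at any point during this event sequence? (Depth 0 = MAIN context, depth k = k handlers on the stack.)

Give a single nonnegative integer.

Event 1 (EXEC): [MAIN] PC=0: INC 5 -> ACC=5 [depth=0]
Event 2 (INT 2): INT 2 arrives: push (MAIN, PC=1), enter IRQ2 at PC=0 (depth now 1) [depth=1]
Event 3 (EXEC): [IRQ2] PC=0: INC 1 -> ACC=6 [depth=1]
Event 4 (INT 0): INT 0 arrives: push (IRQ2, PC=1), enter IRQ0 at PC=0 (depth now 2) [depth=2]
Event 5 (EXEC): [IRQ0] PC=0: DEC 4 -> ACC=2 [depth=2]
Event 6 (EXEC): [IRQ0] PC=1: INC 1 -> ACC=3 [depth=2]
Event 7 (EXEC): [IRQ0] PC=2: DEC 4 -> ACC=-1 [depth=2]
Event 8 (EXEC): [IRQ0] PC=3: IRET -> resume IRQ2 at PC=1 (depth now 1) [depth=1]
Event 9 (INT 1): INT 1 arrives: push (IRQ2, PC=1), enter IRQ1 at PC=0 (depth now 2) [depth=2]
Event 10 (EXEC): [IRQ1] PC=0: DEC 2 -> ACC=-3 [depth=2]
Event 11 (EXEC): [IRQ1] PC=1: IRET -> resume IRQ2 at PC=1 (depth now 1) [depth=1]
Event 12 (EXEC): [IRQ2] PC=1: INC 4 -> ACC=1 [depth=1]
Event 13 (EXEC): [IRQ2] PC=2: DEC 3 -> ACC=-2 [depth=1]
Event 14 (EXEC): [IRQ2] PC=3: IRET -> resume MAIN at PC=1 (depth now 0) [depth=0]
Event 15 (INT 0): INT 0 arrives: push (MAIN, PC=1), enter IRQ0 at PC=0 (depth now 1) [depth=1]
Event 16 (INT 0): INT 0 arrives: push (IRQ0, PC=0), enter IRQ0 at PC=0 (depth now 2) [depth=2]
Event 17 (EXEC): [IRQ0] PC=0: DEC 4 -> ACC=-6 [depth=2]
Event 18 (EXEC): [IRQ0] PC=1: INC 1 -> ACC=-5 [depth=2]
Event 19 (EXEC): [IRQ0] PC=2: DEC 4 -> ACC=-9 [depth=2]
Event 20 (EXEC): [IRQ0] PC=3: IRET -> resume IRQ0 at PC=0 (depth now 1) [depth=1]
Event 21 (EXEC): [IRQ0] PC=0: DEC 4 -> ACC=-13 [depth=1]
Event 22 (INT 0): INT 0 arrives: push (IRQ0, PC=1), enter IRQ0 at PC=0 (depth now 2) [depth=2]
Event 23 (EXEC): [IRQ0] PC=0: DEC 4 -> ACC=-17 [depth=2]
Event 24 (EXEC): [IRQ0] PC=1: INC 1 -> ACC=-16 [depth=2]
Event 25 (EXEC): [IRQ0] PC=2: DEC 4 -> ACC=-20 [depth=2]
Event 26 (EXEC): [IRQ0] PC=3: IRET -> resume IRQ0 at PC=1 (depth now 1) [depth=1]
Event 27 (EXEC): [IRQ0] PC=1: INC 1 -> ACC=-19 [depth=1]
Event 28 (EXEC): [IRQ0] PC=2: DEC 4 -> ACC=-23 [depth=1]
Event 29 (EXEC): [IRQ0] PC=3: IRET -> resume MAIN at PC=1 (depth now 0) [depth=0]
Event 30 (EXEC): [MAIN] PC=1: INC 5 -> ACC=-18 [depth=0]
Event 31 (EXEC): [MAIN] PC=2: DEC 5 -> ACC=-23 [depth=0]
Event 32 (EXEC): [MAIN] PC=3: DEC 3 -> ACC=-26 [depth=0]
Event 33 (EXEC): [MAIN] PC=4: HALT [depth=0]
Max depth observed: 2

Answer: 2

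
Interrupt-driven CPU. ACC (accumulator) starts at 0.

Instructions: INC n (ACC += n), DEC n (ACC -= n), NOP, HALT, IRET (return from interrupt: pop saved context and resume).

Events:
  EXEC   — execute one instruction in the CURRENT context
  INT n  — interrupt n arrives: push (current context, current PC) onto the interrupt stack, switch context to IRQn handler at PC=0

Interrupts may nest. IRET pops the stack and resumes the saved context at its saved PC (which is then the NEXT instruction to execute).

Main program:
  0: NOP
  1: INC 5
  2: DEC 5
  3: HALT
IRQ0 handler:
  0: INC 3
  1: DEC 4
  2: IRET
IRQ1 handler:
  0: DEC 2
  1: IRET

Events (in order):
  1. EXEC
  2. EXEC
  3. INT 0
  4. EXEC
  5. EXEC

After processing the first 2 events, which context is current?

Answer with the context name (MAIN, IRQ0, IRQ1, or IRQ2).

Answer: MAIN

Derivation:
Event 1 (EXEC): [MAIN] PC=0: NOP
Event 2 (EXEC): [MAIN] PC=1: INC 5 -> ACC=5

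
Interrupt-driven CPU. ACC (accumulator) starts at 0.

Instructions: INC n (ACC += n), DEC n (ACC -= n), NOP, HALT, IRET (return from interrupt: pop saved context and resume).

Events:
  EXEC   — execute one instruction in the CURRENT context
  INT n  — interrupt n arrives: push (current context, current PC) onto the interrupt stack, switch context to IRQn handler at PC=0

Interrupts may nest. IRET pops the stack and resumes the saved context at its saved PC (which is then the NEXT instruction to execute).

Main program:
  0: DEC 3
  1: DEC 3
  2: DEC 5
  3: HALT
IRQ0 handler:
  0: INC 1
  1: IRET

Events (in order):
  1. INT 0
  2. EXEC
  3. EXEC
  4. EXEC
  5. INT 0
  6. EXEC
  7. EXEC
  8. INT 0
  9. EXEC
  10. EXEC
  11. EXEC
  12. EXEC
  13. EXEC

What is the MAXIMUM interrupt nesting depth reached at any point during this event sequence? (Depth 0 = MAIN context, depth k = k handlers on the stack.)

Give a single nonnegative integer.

Answer: 1

Derivation:
Event 1 (INT 0): INT 0 arrives: push (MAIN, PC=0), enter IRQ0 at PC=0 (depth now 1) [depth=1]
Event 2 (EXEC): [IRQ0] PC=0: INC 1 -> ACC=1 [depth=1]
Event 3 (EXEC): [IRQ0] PC=1: IRET -> resume MAIN at PC=0 (depth now 0) [depth=0]
Event 4 (EXEC): [MAIN] PC=0: DEC 3 -> ACC=-2 [depth=0]
Event 5 (INT 0): INT 0 arrives: push (MAIN, PC=1), enter IRQ0 at PC=0 (depth now 1) [depth=1]
Event 6 (EXEC): [IRQ0] PC=0: INC 1 -> ACC=-1 [depth=1]
Event 7 (EXEC): [IRQ0] PC=1: IRET -> resume MAIN at PC=1 (depth now 0) [depth=0]
Event 8 (INT 0): INT 0 arrives: push (MAIN, PC=1), enter IRQ0 at PC=0 (depth now 1) [depth=1]
Event 9 (EXEC): [IRQ0] PC=0: INC 1 -> ACC=0 [depth=1]
Event 10 (EXEC): [IRQ0] PC=1: IRET -> resume MAIN at PC=1 (depth now 0) [depth=0]
Event 11 (EXEC): [MAIN] PC=1: DEC 3 -> ACC=-3 [depth=0]
Event 12 (EXEC): [MAIN] PC=2: DEC 5 -> ACC=-8 [depth=0]
Event 13 (EXEC): [MAIN] PC=3: HALT [depth=0]
Max depth observed: 1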